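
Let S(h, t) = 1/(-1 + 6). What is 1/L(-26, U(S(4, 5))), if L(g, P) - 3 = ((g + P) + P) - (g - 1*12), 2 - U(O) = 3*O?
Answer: 5/89 ≈ 0.056180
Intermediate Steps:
S(h, t) = 1/5
U(O) = 2 - 3*O
L(g, P) = 15 + 2*P (L(g, P) = 3 + (((g + P) + P) - (g - 1*12)) = 3 + (((P + g) + P) - (g - 12)) = 3 + ((g + 2*P) - (-12 + g)) = 3 + ((g + 2*P) + (12 - g)) = 3 + (12 + 2*P) = 15 + 2*P)
1/L(-26, U(S(4, 5))) = 1/(15 + 2*(2 - 3*1/5)) = 1/(15 + 2*(2 - 3/5)) = 1/(15 + 2*(7/5)) = 1/(15 + 14/5) = 1/(89/5) = 5/89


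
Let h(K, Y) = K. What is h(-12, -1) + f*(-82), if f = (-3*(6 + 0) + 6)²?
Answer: -11820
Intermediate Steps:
f = 144 (f = (-3*6 + 6)² = (-18 + 6)² = (-12)² = 144)
h(-12, -1) + f*(-82) = -12 + 144*(-82) = -12 - 11808 = -11820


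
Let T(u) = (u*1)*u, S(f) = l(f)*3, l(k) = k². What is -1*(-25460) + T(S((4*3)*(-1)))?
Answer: 212084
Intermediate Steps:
S(f) = 3*f² (S(f) = f²*3 = 3*f²)
T(u) = u² (T(u) = u*u = u²)
-1*(-25460) + T(S((4*3)*(-1))) = -1*(-25460) + (3*((4*3)*(-1))²)² = 25460 + (3*(12*(-1))²)² = 25460 + (3*(-12)²)² = 25460 + (3*144)² = 25460 + 432² = 25460 + 186624 = 212084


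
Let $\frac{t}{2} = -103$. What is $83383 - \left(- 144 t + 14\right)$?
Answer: $53705$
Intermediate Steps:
$t = -206$ ($t = 2 \left(-103\right) = -206$)
$83383 - \left(- 144 t + 14\right) = 83383 - \left(\left(-144\right) \left(-206\right) + 14\right) = 83383 - \left(29664 + 14\right) = 83383 - 29678 = 53705$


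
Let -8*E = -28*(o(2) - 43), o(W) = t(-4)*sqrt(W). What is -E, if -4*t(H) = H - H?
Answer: 301/2 ≈ 150.50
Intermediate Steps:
t(H) = 0 (t(H) = -(H - H)/4 = -1/4*0 = 0)
o(W) = 0 (o(W) = 0*sqrt(W) = 0)
E = -301/2 (E = -(-7)*(0 - 43)/2 = -(-7)*(-43)/2 = -1/8*1204 = -301/2 ≈ -150.50)
-E = -1*(-301/2) = 301/2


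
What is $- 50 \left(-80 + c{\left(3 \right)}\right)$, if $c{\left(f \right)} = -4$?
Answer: $4200$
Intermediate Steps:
$- 50 \left(-80 + c{\left(3 \right)}\right) = - 50 \left(-80 - 4\right) = \left(-50\right) \left(-84\right) = 4200$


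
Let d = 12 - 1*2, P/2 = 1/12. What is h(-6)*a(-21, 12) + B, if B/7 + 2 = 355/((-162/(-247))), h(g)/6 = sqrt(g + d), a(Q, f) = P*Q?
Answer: 604723/162 ≈ 3732.9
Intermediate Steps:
P = 1/6 (P = 2/12 = 2*(1/12) = 1/6 ≈ 0.16667)
d = 10 (d = 12 - 2 = 10)
a(Q, f) = Q/6
h(g) = 6*sqrt(10 + g) (h(g) = 6*sqrt(g + 10) = 6*sqrt(10 + g))
B = 611527/162 (B = -14 + 7*(355/((-162/(-247)))) = -14 + 7*(355/((-162*(-1/247)))) = -14 + 7*(355/(162/247)) = -14 + 7*(355*(247/162)) = -14 + 7*(87685/162) = -14 + 613795/162 = 611527/162 ≈ 3774.9)
h(-6)*a(-21, 12) + B = (6*sqrt(10 - 6))*((1/6)*(-21)) + 611527/162 = (6*sqrt(4))*(-7/2) + 611527/162 = (6*2)*(-7/2) + 611527/162 = 12*(-7/2) + 611527/162 = -42 + 611527/162 = 604723/162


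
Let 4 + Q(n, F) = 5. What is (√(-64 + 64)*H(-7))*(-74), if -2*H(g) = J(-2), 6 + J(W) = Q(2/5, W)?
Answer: 0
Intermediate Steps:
Q(n, F) = 1 (Q(n, F) = -4 + 5 = 1)
J(W) = -5 (J(W) = -6 + 1 = -5)
H(g) = 5/2 (H(g) = -½*(-5) = 5/2)
(√(-64 + 64)*H(-7))*(-74) = (√(-64 + 64)*(5/2))*(-74) = (√0*(5/2))*(-74) = (0*(5/2))*(-74) = 0*(-74) = 0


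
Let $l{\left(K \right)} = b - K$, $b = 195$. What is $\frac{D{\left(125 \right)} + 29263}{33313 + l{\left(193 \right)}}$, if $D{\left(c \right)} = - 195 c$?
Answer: $\frac{4888}{33315} \approx 0.14672$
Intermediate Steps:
$l{\left(K \right)} = 195 - K$
$\frac{D{\left(125 \right)} + 29263}{33313 + l{\left(193 \right)}} = \frac{\left(-195\right) 125 + 29263}{33313 + \left(195 - 193\right)} = \frac{-24375 + 29263}{33313 + \left(195 - 193\right)} = \frac{4888}{33313 + 2} = \frac{4888}{33315}$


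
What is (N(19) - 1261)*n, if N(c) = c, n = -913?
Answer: 1133946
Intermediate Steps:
(N(19) - 1261)*n = (19 - 1261)*(-913) = -1242*(-913) = 1133946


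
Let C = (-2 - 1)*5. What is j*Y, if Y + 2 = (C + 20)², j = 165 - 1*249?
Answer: -1932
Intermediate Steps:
j = -84 (j = 165 - 249 = -84)
C = -15 (C = -3*5 = -15)
Y = 23 (Y = -2 + (-15 + 20)² = -2 + 5² = -2 + 25 = 23)
j*Y = -84*23 = -1932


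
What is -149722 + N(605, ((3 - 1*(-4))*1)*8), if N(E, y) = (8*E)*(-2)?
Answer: -159402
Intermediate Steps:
N(E, y) = -16*E
-149722 + N(605, ((3 - 1*(-4))*1)*8) = -149722 - 16*605 = -149722 - 9680 = -159402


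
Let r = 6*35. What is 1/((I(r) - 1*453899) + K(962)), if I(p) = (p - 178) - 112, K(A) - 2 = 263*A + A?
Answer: -1/200009 ≈ -4.9998e-6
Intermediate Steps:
K(A) = 2 + 264*A (K(A) = 2 + (263*A + A) = 2 + 264*A)
r = 210
I(p) = -290 + p (I(p) = (-178 + p) - 112 = -290 + p)
1/((I(r) - 1*453899) + K(962)) = 1/(((-290 + 210) - 1*453899) + (2 + 264*962)) = 1/((-80 - 453899) + (2 + 253968)) = 1/(-453979 + 253970) = 1/(-200009) = -1/200009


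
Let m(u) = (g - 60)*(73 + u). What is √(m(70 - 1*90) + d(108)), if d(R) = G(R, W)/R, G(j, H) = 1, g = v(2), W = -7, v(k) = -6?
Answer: I*√1133349/18 ≈ 59.144*I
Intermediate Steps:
g = -6
d(R) = 1/R
m(u) = -4818 - 66*u (m(u) = (-6 - 60)*(73 + u) = -66*(73 + u) = -4818 - 66*u)
√(m(70 - 1*90) + d(108)) = √((-4818 - 66*(70 - 1*90)) + 1/108) = √((-4818 - 66*(70 - 90)) + 1/108) = √((-4818 - 66*(-20)) + 1/108) = √((-4818 + 1320) + 1/108) = √(-3498 + 1/108) = √(-377783/108) = I*√1133349/18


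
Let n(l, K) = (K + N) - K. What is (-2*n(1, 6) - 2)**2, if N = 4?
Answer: 100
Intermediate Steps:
n(l, K) = 4 (n(l, K) = (K + 4) - K = (4 + K) - K = 4)
(-2*n(1, 6) - 2)**2 = (-2*4 - 2)**2 = (-8 - 2)**2 = (-10)**2 = 100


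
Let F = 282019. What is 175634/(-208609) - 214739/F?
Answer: -94328613097/58831701571 ≈ -1.6034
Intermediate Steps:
175634/(-208609) - 214739/F = 175634/(-208609) - 214739/282019 = 175634*(-1/208609) - 214739*1/282019 = -175634/208609 - 214739/282019 = -94328613097/58831701571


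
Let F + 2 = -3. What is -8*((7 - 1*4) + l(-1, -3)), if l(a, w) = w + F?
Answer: 40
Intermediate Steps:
F = -5 (F = -2 - 3 = -5)
l(a, w) = -5 + w (l(a, w) = w - 5 = -5 + w)
-8*((7 - 1*4) + l(-1, -3)) = -8*((7 - 1*4) + (-5 - 3)) = -8*((7 - 4) - 8) = -8*(3 - 8) = -8*(-5) = 40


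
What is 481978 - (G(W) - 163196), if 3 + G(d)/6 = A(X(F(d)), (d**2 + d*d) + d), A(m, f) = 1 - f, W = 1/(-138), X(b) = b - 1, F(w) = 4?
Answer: 1023910114/1587 ≈ 6.4519e+5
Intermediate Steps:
X(b) = -1 + b
W = -1/138 ≈ -0.0072464
G(d) = -12 - 12*d**2 - 6*d (G(d) = -18 + 6*(1 - ((d**2 + d*d) + d)) = -18 + 6*(1 - ((d**2 + d**2) + d)) = -18 + 6*(1 - (2*d**2 + d)) = -18 + 6*(1 - (d + 2*d**2)) = -18 + 6*(1 + (-d - 2*d**2)) = -18 + 6*(1 - d - 2*d**2) = -18 + (6 - 12*d**2 - 6*d) = -12 - 12*d**2 - 6*d)
481978 - (G(W) - 163196) = 481978 - ((-12 - 6*(-1/138)*(1 + 2*(-1/138))) - 163196) = 481978 - ((-12 - 6*(-1/138)*(1 - 1/69)) - 163196) = 481978 - ((-12 - 6*(-1/138)*68/69) - 163196) = 481978 - ((-12 + 68/1587) - 163196) = 481978 - (-18976/1587 - 163196) = 481978 - 1*(-259011028/1587) = 481978 + 259011028/1587 = 1023910114/1587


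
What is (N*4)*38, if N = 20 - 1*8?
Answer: 1824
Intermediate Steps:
N = 12 (N = 20 - 8 = 12)
(N*4)*38 = (12*4)*38 = 48*38 = 1824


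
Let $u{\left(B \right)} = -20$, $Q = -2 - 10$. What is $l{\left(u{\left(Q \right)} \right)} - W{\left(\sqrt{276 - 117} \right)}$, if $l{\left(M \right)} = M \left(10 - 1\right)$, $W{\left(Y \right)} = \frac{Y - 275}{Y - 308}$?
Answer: $- \frac{17131441}{94705} + \frac{33 \sqrt{159}}{94705} \approx -180.89$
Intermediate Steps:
$Q = -12$
$W{\left(Y \right)} = \frac{-275 + Y}{-308 + Y}$
$l{\left(M \right)} = 9 M$ ($l{\left(M \right)} = M 9 = 9 M$)
$l{\left(u{\left(Q \right)} \right)} - W{\left(\sqrt{276 - 117} \right)} = 9 \left(-20\right) - \frac{-275 + \sqrt{276 - 117}}{-308 + \sqrt{276 - 117}} = -180 - \frac{-275 + \sqrt{159}}{-308 + \sqrt{159}}$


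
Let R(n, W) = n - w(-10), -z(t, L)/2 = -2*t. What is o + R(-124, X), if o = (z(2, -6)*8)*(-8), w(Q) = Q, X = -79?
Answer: -626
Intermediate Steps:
z(t, L) = 4*t (z(t, L) = -(-4)*t = 4*t)
R(n, W) = 10 + n (R(n, W) = n - 1*(-10) = n + 10 = 10 + n)
o = -512 (o = ((4*2)*8)*(-8) = (8*8)*(-8) = 64*(-8) = -512)
o + R(-124, X) = -512 + (10 - 124) = -512 - 114 = -626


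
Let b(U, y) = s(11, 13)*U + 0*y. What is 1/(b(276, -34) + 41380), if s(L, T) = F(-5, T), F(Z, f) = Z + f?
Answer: 1/43588 ≈ 2.2942e-5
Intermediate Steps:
s(L, T) = -5 + T
b(U, y) = 8*U (b(U, y) = (-5 + 13)*U + 0*y = 8*U + 0 = 8*U)
1/(b(276, -34) + 41380) = 1/(8*276 + 41380) = 1/(2208 + 41380) = 1/43588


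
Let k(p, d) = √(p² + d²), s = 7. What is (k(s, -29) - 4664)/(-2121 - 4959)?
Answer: 583/885 - √890/7080 ≈ 0.65454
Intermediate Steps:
k(p, d) = √(d² + p²)
(k(s, -29) - 4664)/(-2121 - 4959) = (√((-29)² + 7²) - 4664)/(-2121 - 4959) = (√(841 + 49) - 4664)/(-7080) = (√890 - 4664)*(-1/7080) = (-4664 + √890)*(-1/7080) = 583/885 - √890/7080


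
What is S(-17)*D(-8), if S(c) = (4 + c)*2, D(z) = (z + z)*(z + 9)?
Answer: 416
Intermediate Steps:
D(z) = 2*z*(9 + z) (D(z) = (2*z)*(9 + z) = 2*z*(9 + z))
S(c) = 8 + 2*c
S(-17)*D(-8) = (8 + 2*(-17))*(2*(-8)*(9 - 8)) = (8 - 34)*(2*(-8)*1) = -26*(-16) = 416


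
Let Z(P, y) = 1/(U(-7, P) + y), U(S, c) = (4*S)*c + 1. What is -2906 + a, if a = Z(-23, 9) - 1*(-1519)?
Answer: -907097/654 ≈ -1387.0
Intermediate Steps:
U(S, c) = 1 + 4*S*c (U(S, c) = 4*S*c + 1 = 1 + 4*S*c)
Z(P, y) = 1/(1 + y - 28*P) (Z(P, y) = 1/((1 + 4*(-7)*P) + y) = 1/((1 - 28*P) + y) = 1/(1 + y - 28*P))
a = 993427/654 (a = 1/(1 + 9 - 28*(-23)) - 1*(-1519) = 1/(1 + 9 + 644) + 1519 = 1/654 + 1519 = 993427/654 ≈ 1519.0)
-2906 + a = -2906 + 993427/654 = -907097/654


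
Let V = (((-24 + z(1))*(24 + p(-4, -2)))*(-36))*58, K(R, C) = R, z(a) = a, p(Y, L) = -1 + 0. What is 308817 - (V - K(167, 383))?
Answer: -795568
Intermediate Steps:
p(Y, L) = -1
V = 1104552 (V = (((-24 + 1)*(24 - 1))*(-36))*58 = (-23*23*(-36))*58 = -529*(-36)*58 = 19044*58 = 1104552)
308817 - (V - K(167, 383)) = 308817 - (1104552 - 1*167) = 308817 - (1104552 - 167) = 308817 - 1*1104385 = 308817 - 1104385 = -795568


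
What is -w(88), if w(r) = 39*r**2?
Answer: -302016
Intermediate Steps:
-w(88) = -39*88**2 = -39*7744 = -1*302016 = -302016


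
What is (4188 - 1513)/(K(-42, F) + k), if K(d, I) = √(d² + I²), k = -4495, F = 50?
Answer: -12024125/20200761 - 5350*√1066/20200761 ≈ -0.60388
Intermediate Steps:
K(d, I) = √(I² + d²)
(4188 - 1513)/(K(-42, F) + k) = (4188 - 1513)/(√(50² + (-42)²) - 4495) = 2675/(√(2500 + 1764) - 4495) = 2675/(√4264 - 4495) = 2675/(2*√1066 - 4495) = 2675/(-4495 + 2*√1066)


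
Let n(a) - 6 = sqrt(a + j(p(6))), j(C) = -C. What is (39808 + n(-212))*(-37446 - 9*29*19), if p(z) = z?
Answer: -1688312670 - 42405*I*sqrt(218) ≈ -1.6883e+9 - 6.261e+5*I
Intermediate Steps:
n(a) = 6 + sqrt(-6 + a) (n(a) = 6 + sqrt(a - 1*6) = 6 + sqrt(a - 6) = 6 + sqrt(-6 + a))
(39808 + n(-212))*(-37446 - 9*29*19) = (39808 + (6 + sqrt(-6 - 212)))*(-37446 - 9*29*19) = (39808 + (6 + sqrt(-218)))*(-37446 - 261*19) = (39808 + (6 + I*sqrt(218)))*(-37446 - 4959) = (39814 + I*sqrt(218))*(-42405) = -1688312670 - 42405*I*sqrt(218)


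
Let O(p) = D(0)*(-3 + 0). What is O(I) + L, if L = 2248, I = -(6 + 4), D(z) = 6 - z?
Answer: 2230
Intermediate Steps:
I = -10 (I = -1*10 = -10)
O(p) = -18 (O(p) = (6 - 1*0)*(-3 + 0) = (6 + 0)*(-3) = 6*(-3) = -18)
O(I) + L = -18 + 2248 = 2230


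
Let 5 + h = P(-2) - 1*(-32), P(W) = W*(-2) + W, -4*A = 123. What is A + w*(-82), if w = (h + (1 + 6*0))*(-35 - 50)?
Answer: 836277/4 ≈ 2.0907e+5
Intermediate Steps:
A = -123/4 (A = -¼*123 = -123/4 ≈ -30.750)
P(W) = -W (P(W) = -2*W + W = -W)
h = 29 (h = -5 + (-1*(-2) - 1*(-32)) = -5 + (2 + 32) = -5 + 34 = 29)
w = -2550 (w = (29 + (1 + 6*0))*(-35 - 50) = (29 + (1 + 0))*(-85) = (29 + 1)*(-85) = 30*(-85) = -2550)
A + w*(-82) = -123/4 - 2550*(-82) = -123/4 + 209100 = 836277/4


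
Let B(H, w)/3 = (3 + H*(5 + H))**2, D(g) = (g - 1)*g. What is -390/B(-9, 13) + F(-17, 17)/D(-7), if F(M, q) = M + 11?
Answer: -631/3276 ≈ -0.19261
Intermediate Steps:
D(g) = g*(-1 + g) (D(g) = (-1 + g)*g = g*(-1 + g))
F(M, q) = 11 + M
B(H, w) = 3*(3 + H*(5 + H))**2
-390/B(-9, 13) + F(-17, 17)/D(-7) = -390*1/(3*(3 + (-9)**2 + 5*(-9))**2) + (11 - 17)/((-7*(-1 - 7))) = -390*1/(3*(3 + 81 - 45)**2) - 6/((-7*(-8))) = -390/(3*39**2) - 6/56 = -390/(3*1521) - 6*1/56 = -390/4563 - 3/28 = -390*1/4563 - 3/28 = -10/117 - 3/28 = -631/3276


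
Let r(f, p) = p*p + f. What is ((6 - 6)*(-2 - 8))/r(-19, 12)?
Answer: 0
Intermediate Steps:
r(f, p) = f + p² (r(f, p) = p² + f = f + p²)
((6 - 6)*(-2 - 8))/r(-19, 12) = ((6 - 6)*(-2 - 8))/(-19 + 12²) = (0*(-10))/(-19 + 144) = 0/125 = (1/125)*0 = 0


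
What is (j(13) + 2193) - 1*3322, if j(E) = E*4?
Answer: -1077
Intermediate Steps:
j(E) = 4*E
(j(13) + 2193) - 1*3322 = (4*13 + 2193) - 1*3322 = (52 + 2193) - 3322 = 2245 - 3322 = -1077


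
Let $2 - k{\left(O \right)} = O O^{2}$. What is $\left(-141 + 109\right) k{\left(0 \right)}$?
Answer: $-64$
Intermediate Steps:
$k{\left(O \right)} = 2 - O^{3}$ ($k{\left(O \right)} = 2 - O O^{2} = 2 - O^{3}$)
$\left(-141 + 109\right) k{\left(0 \right)} = \left(-141 + 109\right) \left(2 - 0^{3}\right) = - 32 \left(2 - 0\right) = - 32 \left(2 + 0\right) = \left(-32\right) 2 = -64$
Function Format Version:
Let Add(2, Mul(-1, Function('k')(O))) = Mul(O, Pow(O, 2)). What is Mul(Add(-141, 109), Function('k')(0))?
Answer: -64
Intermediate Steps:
Function('k')(O) = Add(2, Mul(-1, Pow(O, 3))) (Function('k')(O) = Add(2, Mul(-1, Mul(O, Pow(O, 2)))) = Add(2, Mul(-1, Pow(O, 3))))
Mul(Add(-141, 109), Function('k')(0)) = Mul(Add(-141, 109), Add(2, Mul(-1, Pow(0, 3)))) = Mul(-32, Add(2, Mul(-1, 0))) = Mul(-32, Add(2, 0)) = Mul(-32, 2) = -64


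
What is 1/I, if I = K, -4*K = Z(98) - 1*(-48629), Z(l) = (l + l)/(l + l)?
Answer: -2/24315 ≈ -8.2254e-5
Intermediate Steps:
Z(l) = 1 (Z(l) = (2*l)/((2*l)) = (2*l)*(1/(2*l)) = 1)
K = -24315/2 (K = -(1 - 1*(-48629))/4 = -(1 + 48629)/4 = -1/4*48630 = -24315/2 ≈ -12158.)
I = -24315/2 ≈ -12158.
1/I = 1/(-24315/2) = -2/24315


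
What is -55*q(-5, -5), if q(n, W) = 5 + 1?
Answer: -330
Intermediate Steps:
q(n, W) = 6
-55*q(-5, -5) = -55*6 = -330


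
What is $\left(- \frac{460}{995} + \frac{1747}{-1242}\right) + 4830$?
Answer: $\frac{1193311223}{247158} \approx 4828.1$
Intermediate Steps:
$\left(- \frac{460}{995} + \frac{1747}{-1242}\right) + 4830 = \left(\left(-460\right) \frac{1}{995} + 1747 \left(- \frac{1}{1242}\right)\right) + 4830 = \left(- \frac{92}{199} - \frac{1747}{1242}\right) + 4830 = - \frac{461917}{247158} + 4830 = \frac{1193311223}{247158}$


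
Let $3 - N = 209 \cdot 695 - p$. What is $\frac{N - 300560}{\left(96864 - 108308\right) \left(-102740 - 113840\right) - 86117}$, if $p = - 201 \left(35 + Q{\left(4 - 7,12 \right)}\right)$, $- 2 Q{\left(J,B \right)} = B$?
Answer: $- \frac{150547}{826151801} \approx -0.00018223$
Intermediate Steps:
$Q{\left(J,B \right)} = - \frac{B}{2}$
$p = -5829$ ($p = - 201 \left(35 - 6\right) = \left(-201\right) 29 = -5829$)
$N = -151081$ ($N = 3 - \left(209 \cdot 695 - -5829\right) = 3 - \left(145255 + 5829\right) = 3 - 151084 = -151081$)
$\frac{N - 300560}{\left(96864 - 108308\right) \left(-102740 - 113840\right) - 86117} = \frac{-151081 - 300560}{\left(96864 - 108308\right) \left(-102740 - 113840\right) - 86117} = - \frac{451641}{\left(-11444\right) \left(-216580\right) - 86117} = - \frac{451641}{2478541520 - 86117} = - \frac{451641}{2478455403} = \left(-451641\right) \frac{1}{2478455403} = - \frac{150547}{826151801}$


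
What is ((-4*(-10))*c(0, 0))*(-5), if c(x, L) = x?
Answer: 0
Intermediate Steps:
((-4*(-10))*c(0, 0))*(-5) = (-4*(-10)*0)*(-5) = (40*0)*(-5) = 0*(-5) = 0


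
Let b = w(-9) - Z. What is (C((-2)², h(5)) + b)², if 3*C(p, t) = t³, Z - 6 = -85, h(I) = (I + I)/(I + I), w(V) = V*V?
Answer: 231361/9 ≈ 25707.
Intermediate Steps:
w(V) = V²
h(I) = 1 (h(I) = (2*I)/((2*I)) = (2*I)*(1/(2*I)) = 1)
Z = -79 (Z = 6 - 85 = -79)
C(p, t) = t³/3
b = 160 (b = (-9)² - 1*(-79) = 81 + 79 = 160)
(C((-2)², h(5)) + b)² = ((⅓)*1³ + 160)² = ((⅓)*1 + 160)² = (⅓ + 160)² = (481/3)² = 231361/9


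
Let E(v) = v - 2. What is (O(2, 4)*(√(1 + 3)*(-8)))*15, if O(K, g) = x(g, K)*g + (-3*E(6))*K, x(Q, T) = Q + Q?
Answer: -1920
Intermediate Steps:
E(v) = -2 + v
x(Q, T) = 2*Q
O(K, g) = -12*K + 2*g² (O(K, g) = (2*g)*g + (-3*(-2 + 6))*K = 2*g² + (-3*4)*K = 2*g² - 12*K = -12*K + 2*g²)
(O(2, 4)*(√(1 + 3)*(-8)))*15 = ((-12*2 + 2*4²)*(√(1 + 3)*(-8)))*15 = ((-24 + 2*16)*(√4*(-8)))*15 = ((-24 + 32)*(2*(-8)))*15 = (8*(-16))*15 = -128*15 = -1920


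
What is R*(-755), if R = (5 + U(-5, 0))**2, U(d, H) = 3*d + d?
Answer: -169875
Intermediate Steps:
U(d, H) = 4*d
R = 225 (R = (5 + 4*(-5))**2 = (5 - 20)**2 = (-15)**2 = 225)
R*(-755) = 225*(-755) = -169875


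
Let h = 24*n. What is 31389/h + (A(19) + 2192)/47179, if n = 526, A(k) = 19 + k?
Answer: 503017717/198529232 ≈ 2.5337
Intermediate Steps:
h = 12624 (h = 24*526 = 12624)
31389/h + (A(19) + 2192)/47179 = 31389/12624 + ((19 + 19) + 2192)/47179 = 31389*(1/12624) + (38 + 2192)*(1/47179) = 10463/4208 + 2230*(1/47179) = 10463/4208 + 2230/47179 = 503017717/198529232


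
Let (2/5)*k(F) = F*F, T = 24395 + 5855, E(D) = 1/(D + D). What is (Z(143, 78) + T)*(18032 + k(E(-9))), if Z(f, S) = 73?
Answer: 354316401343/648 ≈ 5.4678e+8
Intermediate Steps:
E(D) = 1/(2*D)
T = 30250
k(F) = 5*F²/2 (k(F) = 5*(F*F)/2 = 5*F²/2)
(Z(143, 78) + T)*(18032 + k(E(-9))) = (73 + 30250)*(18032 + 5*((½)/(-9))²/2) = 30323*(18032 + 5*((½)*(-⅑))²/2) = 30323*(18032 + 5*(-1/18)²/2) = 30323*(18032 + (5/2)*(1/324)) = 30323*(18032 + 5/648) = 30323*(11684741/648) = 354316401343/648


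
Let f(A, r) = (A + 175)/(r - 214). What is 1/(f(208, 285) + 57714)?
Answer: 71/4098077 ≈ 1.7325e-5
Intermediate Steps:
f(A, r) = (175 + A)/(-214 + r)
1/(f(208, 285) + 57714) = 1/((175 + 208)/(-214 + 285) + 57714) = 1/(383/71 + 57714) = 1/(4098077/71) = 71/4098077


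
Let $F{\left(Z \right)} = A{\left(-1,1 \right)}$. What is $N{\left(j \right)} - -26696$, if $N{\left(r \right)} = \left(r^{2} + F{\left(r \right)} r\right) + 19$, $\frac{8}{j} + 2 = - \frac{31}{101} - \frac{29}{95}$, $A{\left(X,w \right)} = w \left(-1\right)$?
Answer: $\frac{262348256795}{9815689} \approx 26727.0$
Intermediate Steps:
$A{\left(X,w \right)} = - w$
$F{\left(Z \right)} = -1$ ($F{\left(Z \right)} = \left(-1\right) 1 = -1$)
$j = - \frac{9595}{3133}$ ($j = \frac{8}{-2 - \left(\frac{29}{95} + \frac{31}{101}\right)} = \frac{8}{-2 - \frac{5874}{9595}} = \frac{8}{- \frac{25064}{9595}} = 8 \left(- \frac{9595}{25064}\right) = - \frac{9595}{3133} \approx -3.0626$)
$N{\left(r \right)} = 19 + r^{2} - r$ ($N{\left(r \right)} = \left(r^{2} - r\right) + 19 = 19 + r^{2} - r$)
$N{\left(j \right)} - -26696 = \left(19 + \left(- \frac{9595}{3133}\right)^{2} - - \frac{9595}{3133}\right) - -26696 = \left(19 + \frac{92064025}{9815689} + \frac{9595}{3133}\right) + 26696 = \frac{308623251}{9815689} + 26696 = \frac{262348256795}{9815689}$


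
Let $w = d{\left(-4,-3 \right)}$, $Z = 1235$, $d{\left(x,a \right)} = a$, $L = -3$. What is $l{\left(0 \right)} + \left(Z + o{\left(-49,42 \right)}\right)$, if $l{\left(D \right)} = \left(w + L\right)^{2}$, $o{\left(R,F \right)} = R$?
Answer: $1222$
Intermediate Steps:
$w = -3$
$l{\left(D \right)} = 36$ ($l{\left(D \right)} = \left(-3 - 3\right)^{2} = \left(-6\right)^{2} = 36$)
$l{\left(0 \right)} + \left(Z + o{\left(-49,42 \right)}\right) = 36 + \left(1235 - 49\right) = 36 + 1186 = 1222$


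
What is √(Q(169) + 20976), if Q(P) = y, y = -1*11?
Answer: √20965 ≈ 144.79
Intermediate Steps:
y = -11
Q(P) = -11
√(Q(169) + 20976) = √(-11 + 20976) = √20965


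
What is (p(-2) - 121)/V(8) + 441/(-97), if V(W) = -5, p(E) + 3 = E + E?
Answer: 10211/485 ≈ 21.054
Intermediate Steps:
p(E) = -3 + 2*E (p(E) = -3 + (E + E) = -3 + 2*E)
(p(-2) - 121)/V(8) + 441/(-97) = ((-3 + 2*(-2)) - 121)/(-5) + 441/(-97) = ((-3 - 4) - 121)*(-1/5) + 441*(-1/97) = (-7 - 121)*(-1/5) - 441/97 = -128*(-1/5) - 441/97 = 128/5 - 441/97 = 10211/485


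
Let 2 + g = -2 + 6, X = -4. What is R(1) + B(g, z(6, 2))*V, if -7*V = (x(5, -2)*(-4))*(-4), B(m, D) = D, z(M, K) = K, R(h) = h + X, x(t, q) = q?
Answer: 43/7 ≈ 6.1429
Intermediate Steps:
R(h) = -4 + h (R(h) = h - 4 = -4 + h)
g = 2 (g = -2 + (-2 + 6) = -2 + 4 = 2)
V = 32/7 (V = -(-2*(-4))*(-4)/7 = -8*(-4)/7 = -⅐*(-32) = 32/7 ≈ 4.5714)
R(1) + B(g, z(6, 2))*V = (-4 + 1) + 2*(32/7) = -3 + 64/7 = 43/7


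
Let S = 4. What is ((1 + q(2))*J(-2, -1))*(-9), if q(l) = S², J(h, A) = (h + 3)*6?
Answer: -918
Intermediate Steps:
J(h, A) = 18 + 6*h (J(h, A) = (3 + h)*6 = 18 + 6*h)
q(l) = 16 (q(l) = 4² = 16)
((1 + q(2))*J(-2, -1))*(-9) = ((1 + 16)*(18 + 6*(-2)))*(-9) = (17*(18 - 12))*(-9) = (17*6)*(-9) = 102*(-9) = -918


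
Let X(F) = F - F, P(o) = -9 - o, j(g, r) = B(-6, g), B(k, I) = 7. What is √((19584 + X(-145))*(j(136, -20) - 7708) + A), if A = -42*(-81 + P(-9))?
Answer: 3*I*√16756998 ≈ 12281.0*I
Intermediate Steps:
j(g, r) = 7
X(F) = 0
A = 3402 (A = -42*(-81 + (-9 - 1*(-9))) = -42*(-81 + (-9 + 9)) = -42*(-81 + 0) = -42*(-81) = 3402)
√((19584 + X(-145))*(j(136, -20) - 7708) + A) = √((19584 + 0)*(7 - 7708) + 3402) = √(19584*(-7701) + 3402) = √(-150816384 + 3402) = √(-150812982) = 3*I*√16756998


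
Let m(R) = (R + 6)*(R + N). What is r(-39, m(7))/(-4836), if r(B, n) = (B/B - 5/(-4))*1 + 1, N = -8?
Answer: -1/1488 ≈ -0.00067204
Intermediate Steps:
m(R) = (-8 + R)*(6 + R) (m(R) = (R + 6)*(R - 8) = (6 + R)*(-8 + R) = (-8 + R)*(6 + R))
r(B, n) = 13/4 (r(B, n) = (1 - 5*(-¼))*1 + 1 = (1 + 5/4)*1 + 1 = (9/4)*1 + 1 = 9/4 + 1 = 13/4)
r(-39, m(7))/(-4836) = (13/4)/(-4836) = (13/4)*(-1/4836) = -1/1488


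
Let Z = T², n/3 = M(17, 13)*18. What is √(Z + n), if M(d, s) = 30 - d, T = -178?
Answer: √32386 ≈ 179.96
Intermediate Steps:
n = 702 (n = 3*((30 - 1*17)*18) = 3*((30 - 17)*18) = 3*(13*18) = 3*234 = 702)
Z = 31684 (Z = (-178)² = 31684)
√(Z + n) = √(31684 + 702) = √32386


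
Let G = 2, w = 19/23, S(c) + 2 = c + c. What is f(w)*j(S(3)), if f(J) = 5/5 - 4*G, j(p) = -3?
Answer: 21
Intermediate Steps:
S(c) = -2 + 2*c (S(c) = -2 + (c + c) = -2 + 2*c)
w = 19/23 (w = 19*(1/23) = 19/23 ≈ 0.82609)
f(J) = -7 (f(J) = 5/5 - 4*2 = 5*(⅕) - 8 = 1 - 8 = -7)
f(w)*j(S(3)) = -7*(-3) = 21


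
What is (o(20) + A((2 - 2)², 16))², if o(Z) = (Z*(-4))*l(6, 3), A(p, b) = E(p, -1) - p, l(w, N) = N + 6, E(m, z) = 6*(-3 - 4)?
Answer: 580644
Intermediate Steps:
E(m, z) = -42 (E(m, z) = 6*(-7) = -42)
l(w, N) = 6 + N
A(p, b) = -42 - p
o(Z) = -36*Z (o(Z) = (Z*(-4))*(6 + 3) = -4*Z*9 = -36*Z)
(o(20) + A((2 - 2)², 16))² = (-36*20 + (-42 - (2 - 2)²))² = (-720 + (-42 - 1*0²))² = (-720 + (-42 - 1*0))² = (-720 + (-42 + 0))² = (-720 - 42)² = (-762)² = 580644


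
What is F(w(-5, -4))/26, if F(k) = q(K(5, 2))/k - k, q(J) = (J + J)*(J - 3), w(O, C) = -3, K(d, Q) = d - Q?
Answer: 3/26 ≈ 0.11538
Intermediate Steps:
q(J) = 2*J*(-3 + J) (q(J) = (2*J)*(-3 + J) = 2*J*(-3 + J))
F(k) = -k (F(k) = (2*(5 - 1*2)*(-3 + (5 - 1*2)))/k - k = (2*(5 - 2)*(-3 + (5 - 2)))/k - k = (2*3*(-3 + 3))/k - k = (2*3*0)/k - k = 0/k - k = 0 - k = -k)
F(w(-5, -4))/26 = (-1*(-3))/26 = (1/26)*3 = 3/26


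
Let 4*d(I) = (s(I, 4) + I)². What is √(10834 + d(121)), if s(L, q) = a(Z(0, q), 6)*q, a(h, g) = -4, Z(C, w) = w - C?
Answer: √54361/2 ≈ 116.58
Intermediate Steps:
s(L, q) = -4*q
d(I) = (-16 + I)²/4 (d(I) = (-4*4 + I)²/4 = (-16 + I)²/4)
√(10834 + d(121)) = √(10834 + (-16 + 121)²/4) = √(10834 + (¼)*105²) = √(10834 + (¼)*11025) = √(10834 + 11025/4) = √(54361/4) = √54361/2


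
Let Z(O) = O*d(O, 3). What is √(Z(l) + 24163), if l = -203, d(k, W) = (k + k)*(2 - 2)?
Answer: √24163 ≈ 155.44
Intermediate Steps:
d(k, W) = 0 (d(k, W) = (2*k)*0 = 0)
Z(O) = 0 (Z(O) = O*0 = 0)
√(Z(l) + 24163) = √(0 + 24163) = √24163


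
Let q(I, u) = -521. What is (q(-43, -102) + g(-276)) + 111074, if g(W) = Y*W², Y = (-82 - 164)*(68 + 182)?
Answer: -4684713447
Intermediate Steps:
Y = -61500 (Y = -246*250 = -61500)
g(W) = -61500*W²
(q(-43, -102) + g(-276)) + 111074 = (-521 - 61500*(-276)²) + 111074 = (-521 - 61500*76176) + 111074 = (-521 - 4684824000) + 111074 = -4684824521 + 111074 = -4684713447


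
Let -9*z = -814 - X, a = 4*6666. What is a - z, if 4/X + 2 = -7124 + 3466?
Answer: 218833231/8235 ≈ 26574.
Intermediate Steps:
X = -1/915 (X = 4/(-2 + (-7124 + 3466)) = 4/(-2 - 3658) = 4/(-3660) = 4*(-1/3660) = -1/915 ≈ -0.0010929)
a = 26664
z = 744809/8235 (z = -(-814 - 1*(-1/915))/9 = -(-814 + 1/915)/9 = -⅑*(-744809/915) = 744809/8235 ≈ 90.444)
a - z = 26664 - 1*744809/8235 = 26664 - 744809/8235 = 218833231/8235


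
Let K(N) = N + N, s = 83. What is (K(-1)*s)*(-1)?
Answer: 166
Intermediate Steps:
K(N) = 2*N
(K(-1)*s)*(-1) = ((2*(-1))*83)*(-1) = -2*83*(-1) = -166*(-1) = 166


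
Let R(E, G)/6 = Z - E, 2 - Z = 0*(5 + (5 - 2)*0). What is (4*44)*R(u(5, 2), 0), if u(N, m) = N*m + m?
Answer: -10560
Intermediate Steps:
u(N, m) = m + N*m
Z = 2 (Z = 2 - 0*(5 + (5 - 2)*0) = 2 - 0*(5 + 3*0) = 2 - 0*(5 + 0) = 2 - 0*5 = 2 - 1*0 = 2 + 0 = 2)
R(E, G) = 12 - 6*E (R(E, G) = 6*(2 - E) = 12 - 6*E)
(4*44)*R(u(5, 2), 0) = (4*44)*(12 - 12*(1 + 5)) = 176*(12 - 12*6) = 176*(12 - 6*12) = 176*(12 - 72) = 176*(-60) = -10560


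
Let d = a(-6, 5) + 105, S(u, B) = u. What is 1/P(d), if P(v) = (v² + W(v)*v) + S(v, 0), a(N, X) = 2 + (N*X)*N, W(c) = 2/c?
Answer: 1/82658 ≈ 1.2098e-5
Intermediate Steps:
a(N, X) = 2 + X*N²
d = 287 (d = (2 + 5*(-6)²) + 105 = (2 + 5*36) + 105 = (2 + 180) + 105 = 182 + 105 = 287)
P(v) = 2 + v + v² (P(v) = (v² + (2/v)*v) + v = (v² + 2) + v = (2 + v²) + v = 2 + v + v²)
1/P(d) = 1/(2 + 287 + 287²) = 1/(2 + 287 + 82369) = 1/82658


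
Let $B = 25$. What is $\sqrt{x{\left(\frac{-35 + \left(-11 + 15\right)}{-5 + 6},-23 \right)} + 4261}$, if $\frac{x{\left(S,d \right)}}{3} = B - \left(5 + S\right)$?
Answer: $\sqrt{4414} \approx 66.438$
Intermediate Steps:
$x{\left(S,d \right)} = 60 - 3 S$ ($x{\left(S,d \right)} = 3 \left(25 - \left(5 + S\right)\right) = 3 \left(20 - S\right) = 60 - 3 S$)
$\sqrt{x{\left(\frac{-35 + \left(-11 + 15\right)}{-5 + 6},-23 \right)} + 4261} = \sqrt{\left(60 - 3 \frac{-35 + \left(-11 + 15\right)}{-5 + 6}\right) + 4261} = \sqrt{\left(60 - 3 \frac{-35 + 4}{1}\right) + 4261} = \sqrt{\left(60 - 3 \left(\left(-31\right) 1\right)\right) + 4261} = \sqrt{\left(60 - -93\right) + 4261} = \sqrt{\left(60 + 93\right) + 4261} = \sqrt{153 + 4261} = \sqrt{4414}$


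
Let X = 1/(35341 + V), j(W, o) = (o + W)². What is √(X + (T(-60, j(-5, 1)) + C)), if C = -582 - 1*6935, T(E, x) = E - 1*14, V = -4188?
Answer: I*√7367136892566/31153 ≈ 87.126*I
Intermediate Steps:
j(W, o) = (W + o)²
T(E, x) = -14 + E (T(E, x) = E - 14 = -14 + E)
C = -7517 (C = -582 - 6935 = -7517)
X = 1/31153 (X = 1/(35341 - 4188) = 1/31153 ≈ 3.2100e-5)
√(X + (T(-60, j(-5, 1)) + C)) = √(1/31153 + ((-14 - 60) - 7517)) = √(1/31153 + (-74 - 7517)) = √(1/31153 - 7591) = √(-236482422/31153) = I*√7367136892566/31153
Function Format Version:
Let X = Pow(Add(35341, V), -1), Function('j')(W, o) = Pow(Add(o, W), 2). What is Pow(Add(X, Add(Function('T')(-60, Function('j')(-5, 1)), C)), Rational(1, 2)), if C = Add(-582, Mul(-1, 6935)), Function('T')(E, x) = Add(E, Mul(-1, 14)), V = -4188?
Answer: Mul(Rational(1, 31153), I, Pow(7367136892566, Rational(1, 2))) ≈ Mul(87.126, I)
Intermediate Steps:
Function('j')(W, o) = Pow(Add(W, o), 2)
Function('T')(E, x) = Add(-14, E) (Function('T')(E, x) = Add(E, -14) = Add(-14, E))
C = -7517 (C = Add(-582, -6935) = -7517)
X = Rational(1, 31153) (X = Pow(Add(35341, -4188), -1) = Pow(31153, -1) = Rational(1, 31153) ≈ 3.2100e-5)
Pow(Add(X, Add(Function('T')(-60, Function('j')(-5, 1)), C)), Rational(1, 2)) = Pow(Add(Rational(1, 31153), Add(Add(-14, -60), -7517)), Rational(1, 2)) = Pow(Add(Rational(1, 31153), Add(-74, -7517)), Rational(1, 2)) = Pow(Add(Rational(1, 31153), -7591), Rational(1, 2)) = Pow(Rational(-236482422, 31153), Rational(1, 2)) = Mul(Rational(1, 31153), I, Pow(7367136892566, Rational(1, 2)))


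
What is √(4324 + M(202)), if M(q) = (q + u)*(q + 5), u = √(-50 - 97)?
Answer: √(46138 + 1449*I*√3) ≈ 214.88 + 5.84*I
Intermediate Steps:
u = 7*I*√3 (u = √(-147) = 7*I*√3 ≈ 12.124*I)
M(q) = (5 + q)*(q + 7*I*√3) (M(q) = (q + 7*I*√3)*(q + 5) = (q + 7*I*√3)*(5 + q) = (5 + q)*(q + 7*I*√3))
√(4324 + M(202)) = √(4324 + (202² + 5*202 + 35*I*√3 + 7*I*202*√3)) = √(4324 + (40804 + 1010 + 35*I*√3 + 1414*I*√3)) = √(4324 + (41814 + 1449*I*√3)) = √(46138 + 1449*I*√3)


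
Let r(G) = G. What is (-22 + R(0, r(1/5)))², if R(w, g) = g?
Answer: 11881/25 ≈ 475.24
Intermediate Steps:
(-22 + R(0, r(1/5)))² = (-22 + 1/5)² = (-22 + ⅕)² = (-109/5)² = 11881/25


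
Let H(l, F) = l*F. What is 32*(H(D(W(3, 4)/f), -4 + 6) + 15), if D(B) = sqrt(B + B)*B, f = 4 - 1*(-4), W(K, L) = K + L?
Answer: 480 + 28*sqrt(7) ≈ 554.08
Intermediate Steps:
f = 8 (f = 4 + 4 = 8)
D(B) = sqrt(2)*B**(3/2) (D(B) = sqrt(2*B)*B = (sqrt(2)*sqrt(B))*B = sqrt(2)*B**(3/2))
H(l, F) = F*l
32*(H(D(W(3, 4)/f), -4 + 6) + 15) = 32*((-4 + 6)*(sqrt(2)*((3 + 4)/8)**(3/2)) + 15) = 32*(2*(sqrt(2)*(7*(1/8))**(3/2)) + 15) = 32*(2*(sqrt(2)*(7/8)**(3/2)) + 15) = 32*(2*(sqrt(2)*(7*sqrt(14)/32)) + 15) = 32*(2*(7*sqrt(7)/16) + 15) = 32*(7*sqrt(7)/8 + 15) = 32*(15 + 7*sqrt(7)/8) = 480 + 28*sqrt(7)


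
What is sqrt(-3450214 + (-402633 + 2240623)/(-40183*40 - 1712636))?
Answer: I*sqrt(1056351024661202854)/553326 ≈ 1857.5*I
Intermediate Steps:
sqrt(-3450214 + (-402633 + 2240623)/(-40183*40 - 1712636)) = sqrt(-3450214 + 1837990/(-1607320 - 1712636)) = sqrt(-3450214 + 1837990/(-3319956)) = sqrt(-3450214 + 1837990*(-1/3319956)) = sqrt(-3450214 - 918995/1659978) = sqrt(-5727280254287/1659978) = I*sqrt(1056351024661202854)/553326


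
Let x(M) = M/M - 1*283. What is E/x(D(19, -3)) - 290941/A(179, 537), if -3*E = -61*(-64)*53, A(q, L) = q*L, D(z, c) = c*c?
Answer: 3273811015/13553343 ≈ 241.55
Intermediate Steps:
D(z, c) = c**2
x(M) = -282 (x(M) = 1 - 283 = -282)
A(q, L) = L*q
E = -206912/3 (E = -(-61*(-64))*53/3 = -3904*53/3 = -1/3*206912 = -206912/3 ≈ -68971.)
E/x(D(19, -3)) - 290941/A(179, 537) = -206912/3/(-282) - 290941/(537*179) = -206912/3*(-1/282) - 290941/96123 = 103456/423 - 290941*1/96123 = 103456/423 - 290941/96123 = 3273811015/13553343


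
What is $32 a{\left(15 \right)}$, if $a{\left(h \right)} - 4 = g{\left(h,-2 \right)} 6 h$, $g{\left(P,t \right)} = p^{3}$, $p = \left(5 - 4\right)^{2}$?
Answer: $3008$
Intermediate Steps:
$p = 1$ ($p = 1^{2} = 1$)
$g{\left(P,t \right)} = 1$ ($g{\left(P,t \right)} = 1^{3} = 1$)
$a{\left(h \right)} = 4 + 6 h$ ($a{\left(h \right)} = 4 + 1 \cdot 6 h = 4 + 6 h$)
$32 a{\left(15 \right)} = 32 \left(4 + 6 \cdot 15\right) = 32 \left(4 + 90\right) = 32 \cdot 94 = 3008$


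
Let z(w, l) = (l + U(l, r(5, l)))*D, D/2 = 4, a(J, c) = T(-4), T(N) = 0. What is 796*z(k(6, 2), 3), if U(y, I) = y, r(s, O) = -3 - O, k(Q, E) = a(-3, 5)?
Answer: 38208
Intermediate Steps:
a(J, c) = 0
k(Q, E) = 0
D = 8 (D = 2*4 = 8)
z(w, l) = 16*l (z(w, l) = (l + l)*8 = (2*l)*8 = 16*l)
796*z(k(6, 2), 3) = 796*(16*3) = 796*48 = 38208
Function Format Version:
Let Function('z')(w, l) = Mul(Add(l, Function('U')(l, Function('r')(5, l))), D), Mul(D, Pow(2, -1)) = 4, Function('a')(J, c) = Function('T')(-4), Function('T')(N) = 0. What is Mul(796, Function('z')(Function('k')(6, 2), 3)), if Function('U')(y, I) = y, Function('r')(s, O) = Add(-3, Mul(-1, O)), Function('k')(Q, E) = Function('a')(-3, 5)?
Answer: 38208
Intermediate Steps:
Function('a')(J, c) = 0
Function('k')(Q, E) = 0
D = 8 (D = Mul(2, 4) = 8)
Function('z')(w, l) = Mul(16, l) (Function('z')(w, l) = Mul(Add(l, l), 8) = Mul(Mul(2, l), 8) = Mul(16, l))
Mul(796, Function('z')(Function('k')(6, 2), 3)) = Mul(796, Mul(16, 3)) = Mul(796, 48) = 38208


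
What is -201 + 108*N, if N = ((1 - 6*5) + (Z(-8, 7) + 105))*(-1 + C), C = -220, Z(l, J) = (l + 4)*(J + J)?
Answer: -477561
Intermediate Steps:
Z(l, J) = 2*J*(4 + l) (Z(l, J) = (4 + l)*(2*J) = 2*J*(4 + l))
N = -4420 (N = ((1 - 6*5) + (2*7*(4 - 8) + 105))*(-1 - 220) = ((1 - 30) + (2*7*(-4) + 105))*(-221) = (-29 + (-56 + 105))*(-221) = (-29 + 49)*(-221) = 20*(-221) = -4420)
-201 + 108*N = -201 + 108*(-4420) = -201 - 477360 = -477561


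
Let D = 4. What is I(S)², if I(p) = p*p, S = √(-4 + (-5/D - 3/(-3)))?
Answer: 289/16 ≈ 18.063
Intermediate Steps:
S = I*√17/2 (S = √(-4 + (-5/4 - 3/(-3))) = √(-4 + (-5*¼ - 3*(-⅓))) = √(-4 + (-5/4 + 1)) = √(-4 - ¼) = √(-17/4) = I*√17/2 ≈ 2.0616*I)
I(p) = p²
I(S)² = ((I*√17/2)²)² = (-17/4)² = 289/16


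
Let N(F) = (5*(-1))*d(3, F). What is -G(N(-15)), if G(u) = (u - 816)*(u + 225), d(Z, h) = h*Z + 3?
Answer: 263610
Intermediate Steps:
d(Z, h) = 3 + Z*h (d(Z, h) = Z*h + 3 = 3 + Z*h)
N(F) = -15 - 15*F (N(F) = (5*(-1))*(3 + 3*F) = -5*(3 + 3*F) = -15 - 15*F)
G(u) = (-816 + u)*(225 + u)
-G(N(-15)) = -(-183600 + (-15 - 15*(-15))² - 591*(-15 - 15*(-15))) = -(-183600 + (-15 + 225)² - 591*(-15 + 225)) = -(-183600 + 210² - 591*210) = -(-183600 + 44100 - 124110) = -1*(-263610) = 263610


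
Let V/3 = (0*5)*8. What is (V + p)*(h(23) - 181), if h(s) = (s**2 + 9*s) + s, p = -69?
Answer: -39882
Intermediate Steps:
V = 0 (V = 3*((0*5)*8) = 3*(0*8) = 3*0 = 0)
h(s) = s**2 + 10*s
(V + p)*(h(23) - 181) = (0 - 69)*(23*(10 + 23) - 181) = -69*(23*33 - 181) = -69*(759 - 181) = -69*578 = -39882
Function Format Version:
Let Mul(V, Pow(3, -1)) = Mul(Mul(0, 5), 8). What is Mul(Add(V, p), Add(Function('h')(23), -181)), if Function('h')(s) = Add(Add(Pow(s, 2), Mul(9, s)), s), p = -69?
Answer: -39882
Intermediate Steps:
V = 0 (V = Mul(3, Mul(Mul(0, 5), 8)) = Mul(3, Mul(0, 8)) = Mul(3, 0) = 0)
Function('h')(s) = Add(Pow(s, 2), Mul(10, s))
Mul(Add(V, p), Add(Function('h')(23), -181)) = Mul(Add(0, -69), Add(Mul(23, Add(10, 23)), -181)) = Mul(-69, Add(Mul(23, 33), -181)) = Mul(-69, Add(759, -181)) = Mul(-69, 578) = -39882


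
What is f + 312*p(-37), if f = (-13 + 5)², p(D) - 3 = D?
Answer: -10544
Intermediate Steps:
p(D) = 3 + D
f = 64 (f = (-8)² = 64)
f + 312*p(-37) = 64 + 312*(3 - 37) = 64 + 312*(-34) = 64 - 10608 = -10544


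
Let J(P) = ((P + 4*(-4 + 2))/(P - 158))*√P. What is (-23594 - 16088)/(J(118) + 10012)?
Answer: -3178369472/801914013 - 873004*√118/801914013 ≈ -3.9753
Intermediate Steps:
J(P) = √P*(-8 + P)/(-158 + P) (J(P) = ((P + 4*(-2))/(-158 + P))*√P = ((P - 8)/(-158 + P))*√P = ((-8 + P)/(-158 + P))*√P = √P*(-8 + P)/(-158 + P))
(-23594 - 16088)/(J(118) + 10012) = (-23594 - 16088)/(√118*(-8 + 118)/(-158 + 118) + 10012) = -39682/(√118*110/(-40) + 10012) = -39682/(√118*(-1/40)*110 + 10012) = -39682/(-11*√118/4 + 10012) = -39682/(10012 - 11*√118/4)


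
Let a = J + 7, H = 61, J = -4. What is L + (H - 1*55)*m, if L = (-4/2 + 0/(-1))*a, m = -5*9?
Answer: -276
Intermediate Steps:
m = -45
a = 3 (a = -4 + 7 = 3)
L = -6 (L = (-4/2 + 0/(-1))*3 = (-4*½ + 0*(-1))*3 = (-2 + 0)*3 = -2*3 = -6)
L + (H - 1*55)*m = -6 + (61 - 1*55)*(-45) = -6 + (61 - 55)*(-45) = -6 + 6*(-45) = -6 - 270 = -276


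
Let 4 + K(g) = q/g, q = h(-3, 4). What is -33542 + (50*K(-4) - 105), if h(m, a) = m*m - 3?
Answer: -33922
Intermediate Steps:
h(m, a) = -3 + m² (h(m, a) = m² - 3 = -3 + m²)
q = 6 (q = -3 + (-3)² = -3 + 9 = 6)
K(g) = -4 + 6/g
-33542 + (50*K(-4) - 105) = -33542 + (50*(-4 + 6/(-4)) - 105) = -33542 + (50*(-4 + 6*(-¼)) - 105) = -33542 + (50*(-4 - 3/2) - 105) = -33542 + (50*(-11/2) - 105) = -33542 + (-275 - 105) = -33542 - 380 = -33922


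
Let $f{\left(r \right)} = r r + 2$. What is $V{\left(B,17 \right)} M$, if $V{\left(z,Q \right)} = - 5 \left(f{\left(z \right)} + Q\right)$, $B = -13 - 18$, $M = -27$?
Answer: $132300$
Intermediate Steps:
$B = -31$ ($B = -13 - 18 = -31$)
$f{\left(r \right)} = 2 + r^{2}$ ($f{\left(r \right)} = r^{2} + 2 = 2 + r^{2}$)
$V{\left(z,Q \right)} = -10 - 5 Q - 5 z^{2}$ ($V{\left(z,Q \right)} = - 5 \left(\left(2 + z^{2}\right) + Q\right) = - 5 \left(2 + Q + z^{2}\right) = -10 - 5 Q - 5 z^{2}$)
$V{\left(B,17 \right)} M = \left(-10 - 85 - 5 \left(-31\right)^{2}\right) \left(-27\right) = \left(-10 - 85 - 4805\right) \left(-27\right) = \left(-4900\right) \left(-27\right) = 132300$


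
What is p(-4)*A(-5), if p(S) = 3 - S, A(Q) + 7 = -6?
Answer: -91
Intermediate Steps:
A(Q) = -13 (A(Q) = -7 - 6 = -13)
p(-4)*A(-5) = (3 - 1*(-4))*(-13) = (3 + 4)*(-13) = 7*(-13) = -91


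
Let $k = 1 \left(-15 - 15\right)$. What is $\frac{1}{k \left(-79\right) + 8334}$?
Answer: $\frac{1}{10704} \approx 9.3423 \cdot 10^{-5}$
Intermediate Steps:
$k = -30$ ($k = 1 \left(-30\right) = -30$)
$\frac{1}{k \left(-79\right) + 8334} = \frac{1}{\left(-30\right) \left(-79\right) + 8334} = \frac{1}{2370 + 8334} = \frac{1}{10704}$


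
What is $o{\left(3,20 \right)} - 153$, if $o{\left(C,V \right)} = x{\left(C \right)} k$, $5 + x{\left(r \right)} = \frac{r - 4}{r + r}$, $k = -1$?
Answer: $- \frac{887}{6} \approx -147.83$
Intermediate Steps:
$x{\left(r \right)} = -5 + \frac{-4 + r}{2 r}$ ($x{\left(r \right)} = -5 + \frac{r - 4}{r + r} = -5 + \frac{-4 + r}{2 r}$)
$o{\left(C,V \right)} = \frac{9}{2} + \frac{2}{C}$ ($o{\left(C,V \right)} = \left(- \frac{9}{2} - \frac{2}{C}\right) \left(-1\right) = \frac{9}{2} + \frac{2}{C}$)
$o{\left(3,20 \right)} - 153 = \left(\frac{9}{2} + \frac{2}{3}\right) - 153 = \frac{31}{6} - 153 = - \frac{887}{6}$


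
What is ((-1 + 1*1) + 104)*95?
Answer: 9880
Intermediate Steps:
((-1 + 1*1) + 104)*95 = ((-1 + 1) + 104)*95 = (0 + 104)*95 = 104*95 = 9880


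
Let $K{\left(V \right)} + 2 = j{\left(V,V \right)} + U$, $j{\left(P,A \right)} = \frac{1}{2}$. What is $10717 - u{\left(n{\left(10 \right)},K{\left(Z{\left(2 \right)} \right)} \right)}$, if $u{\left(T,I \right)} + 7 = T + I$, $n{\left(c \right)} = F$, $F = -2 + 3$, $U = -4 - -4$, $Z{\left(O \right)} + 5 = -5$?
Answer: $\frac{21449}{2} \approx 10725.0$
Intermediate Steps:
$Z{\left(O \right)} = -10$ ($Z{\left(O \right)} = -5 - 5 = -10$)
$j{\left(P,A \right)} = \frac{1}{2}$
$U = 0$ ($U = -4 + 4 = 0$)
$F = 1$
$n{\left(c \right)} = 1$
$K{\left(V \right)} = - \frac{3}{2}$ ($K{\left(V \right)} = -2 + \left(\frac{1}{2} + 0\right) = -2 + \frac{1}{2} = - \frac{3}{2}$)
$u{\left(T,I \right)} = -7 + I + T$ ($u{\left(T,I \right)} = -7 + \left(T + I\right) = -7 + \left(I + T\right) = -7 + I + T$)
$10717 - u{\left(n{\left(10 \right)},K{\left(Z{\left(2 \right)} \right)} \right)} = 10717 - \left(-7 - \frac{3}{2} + 1\right) = 10717 - - \frac{15}{2} = 10717 + \frac{15}{2} = \frac{21449}{2}$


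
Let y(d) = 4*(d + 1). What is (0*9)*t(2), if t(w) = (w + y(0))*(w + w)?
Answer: 0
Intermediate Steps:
y(d) = 4 + 4*d (y(d) = 4*(1 + d) = 4 + 4*d)
t(w) = 2*w*(4 + w) (t(w) = (w + (4 + 4*0))*(w + w) = (w + (4 + 0))*(2*w) = (w + 4)*(2*w) = (4 + w)*(2*w) = 2*w*(4 + w))
(0*9)*t(2) = (0*9)*(2*2*(4 + 2)) = 0*(2*2*6) = 0*24 = 0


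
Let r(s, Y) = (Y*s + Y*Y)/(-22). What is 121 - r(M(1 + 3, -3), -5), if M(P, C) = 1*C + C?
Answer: 247/2 ≈ 123.50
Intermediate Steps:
M(P, C) = 2*C (M(P, C) = C + C = 2*C)
r(s, Y) = -Y²/22 - Y*s/22 (r(s, Y) = (Y*s + Y²)*(-1/22) = (Y² + Y*s)*(-1/22) = -Y²/22 - Y*s/22)
121 - r(M(1 + 3, -3), -5) = 121 - (-1)*(-5)*(-5 + 2*(-3))/22 = 121 - (-1)*(-5)*(-5 - 6)/22 = 121 - (-1)*(-5)*(-11)/22 = 121 - 1*(-5/2) = 121 + 5/2 = 247/2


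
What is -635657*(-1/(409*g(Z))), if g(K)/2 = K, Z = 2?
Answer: 635657/1636 ≈ 388.54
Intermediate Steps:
g(K) = 2*K
-635657*(-1/(409*g(Z))) = -635657/((-818*2)) = -635657/((-409*4)) = -635657/(-1636) = -635657*(-1/1636) = 635657/1636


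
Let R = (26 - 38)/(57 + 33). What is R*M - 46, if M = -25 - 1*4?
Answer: -632/15 ≈ -42.133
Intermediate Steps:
M = -29 (M = -25 - 4 = -29)
R = -2/15 (R = -12/90 = -12*1/90 = -2/15 ≈ -0.13333)
R*M - 46 = -2/15*(-29) - 46 = 58/15 - 46 = -632/15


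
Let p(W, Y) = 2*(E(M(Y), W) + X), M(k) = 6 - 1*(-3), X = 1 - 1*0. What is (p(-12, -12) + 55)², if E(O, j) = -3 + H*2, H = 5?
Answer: 5041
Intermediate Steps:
X = 1 (X = 1 + 0 = 1)
M(k) = 9 (M(k) = 6 + 3 = 9)
E(O, j) = 7 (E(O, j) = -3 + 5*2 = -3 + 10 = 7)
p(W, Y) = 16 (p(W, Y) = 2*(7 + 1) = 2*8 = 16)
(p(-12, -12) + 55)² = (16 + 55)² = 71² = 5041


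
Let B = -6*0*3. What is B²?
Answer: 0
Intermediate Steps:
B = 0 (B = 0*3 = 0)
B² = 0² = 0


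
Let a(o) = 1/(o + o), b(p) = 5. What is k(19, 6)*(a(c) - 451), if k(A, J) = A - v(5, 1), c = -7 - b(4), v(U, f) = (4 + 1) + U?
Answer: -32475/8 ≈ -4059.4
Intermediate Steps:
v(U, f) = 5 + U
c = -12 (c = -7 - 1*5 = -7 - 5 = -12)
a(o) = 1/(2*o)
k(A, J) = -10 + A (k(A, J) = A - (5 + 5) = A - 1*10 = A - 10 = -10 + A)
k(19, 6)*(a(c) - 451) = (-10 + 19)*((1/2)/(-12) - 451) = 9*((1/2)*(-1/12) - 451) = 9*(-1/24 - 451) = 9*(-10825/24) = -32475/8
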